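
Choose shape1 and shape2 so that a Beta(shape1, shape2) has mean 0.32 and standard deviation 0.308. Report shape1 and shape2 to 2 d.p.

Variance = 0.308² = 0.094864. The moment-matching identity shape1+shape2 = μ(1−μ)/Var − 1 gives
shape1+shape2 = 0.2176/0.094864 − 1 = 1.2938, so shape1 = μ·1.2938 = 0.41 and shape2 = (1−μ)·1.2938 = 0.88.

shape1 = 0.41, shape2 = 0.88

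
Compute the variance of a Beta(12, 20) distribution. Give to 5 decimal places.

0.00710

Var = αβ/[(α+β)²(α+β+1)] = (12×20)/(32²×33) = 240/33792 = 0.00710.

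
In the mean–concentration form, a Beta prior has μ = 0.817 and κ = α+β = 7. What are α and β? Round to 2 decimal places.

α = 5.72, β = 1.28

α = μκ = 0.817×7 = 5.72 and β = (1−μ)κ = 0.183×7 = 1.28.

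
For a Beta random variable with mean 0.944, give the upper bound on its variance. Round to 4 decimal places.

Var = μ(1−μ)/(α+β+1), which approaches μ(1−μ) as α+β → 0.
So the supremum is μ(1−μ) = 0.944×0.056 = 0.0529.

0.0529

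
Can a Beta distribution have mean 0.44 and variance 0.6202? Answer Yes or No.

No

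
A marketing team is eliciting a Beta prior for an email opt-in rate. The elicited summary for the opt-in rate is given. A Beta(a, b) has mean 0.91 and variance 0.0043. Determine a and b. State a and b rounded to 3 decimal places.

a = 16.422, b = 1.624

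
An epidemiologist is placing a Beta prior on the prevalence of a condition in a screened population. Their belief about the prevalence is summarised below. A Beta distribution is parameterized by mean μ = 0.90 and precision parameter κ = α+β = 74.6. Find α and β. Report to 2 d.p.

α = 67.14, β = 7.46

Split κ in proportion μ : (1−μ): α = 0.90·74.6 = 67.14, β = 74.6 − 67.14 = 7.46.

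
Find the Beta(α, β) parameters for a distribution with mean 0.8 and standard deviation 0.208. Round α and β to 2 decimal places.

α = 2.16, β = 0.54

σ² = 0.208² = 0.043264.
With s = α+β, Var = μ(1−μ)/(s+1), so s+1 = (0.8×0.2)/0.043264 = 3.6982 and s = 2.6982.
α = μs = 2.16, β = (1−μ)s = 0.54.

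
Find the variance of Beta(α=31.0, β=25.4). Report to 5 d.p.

0.00431

μ = 31.0/56.4 = 0.549645; Var = μ(1−μ)/(α+β+1) = 0.2475353/57.4 = 0.00431.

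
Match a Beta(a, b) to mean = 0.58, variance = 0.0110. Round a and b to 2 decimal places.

By moment matching, a+b = μ(1−μ)/σ² − 1 = (0.58·0.42)/0.0110 − 1 = 22.1455 − 1 = 21.1455.
Since a/(a+b) = μ, a = 0.58·21.1455 = 12.26 and b = 0.42·21.1455 = 8.88.

a = 12.26, b = 8.88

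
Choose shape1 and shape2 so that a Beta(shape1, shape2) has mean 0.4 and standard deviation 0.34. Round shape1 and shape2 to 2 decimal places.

shape1 = 0.43, shape2 = 0.65

First σ² = 0.1156. Setting shape1 = μn, shape2 = (1−μ)n with n = shape1+shape2,
μ(1−μ)/(n+1) = 0.1156 ⇒ n+1 = 0.24/0.1156 = 2.0761 ⇒ n = 1.0761.
Hence shape1 = 0.4×1.0761 = 0.43, shape2 = 0.6×1.0761 = 0.65.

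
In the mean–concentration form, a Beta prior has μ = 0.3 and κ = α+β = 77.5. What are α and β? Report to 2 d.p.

α = 23.25, β = 54.25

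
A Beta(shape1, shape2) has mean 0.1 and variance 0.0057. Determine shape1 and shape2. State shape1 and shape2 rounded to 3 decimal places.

Let s = shape1+shape2. The Beta variance is μ(1−μ)/(s+1).
So s+1 = μ(1−μ)/σ² = (0.1×0.9)/0.0057 = 0.09/0.0057 = 15.7895, giving s = 14.7895.
Then shape1 = μs = 0.1×14.7895 = 1.479 and shape2 = (1−μ)s = 0.9×14.7895 = 13.311.

shape1 = 1.479, shape2 = 13.311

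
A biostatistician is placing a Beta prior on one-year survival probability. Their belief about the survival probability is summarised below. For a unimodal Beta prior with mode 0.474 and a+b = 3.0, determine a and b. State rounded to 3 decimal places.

For a,b>1 the mode is (a−1)/(a+b−2), so a = mode·(κ−2)+1 = 0.474×1.0+1 = 1.474.
And b = (1−mode)·(κ−2)+1 = 0.526×1.0+1 = 1.526.

a = 1.474, b = 1.526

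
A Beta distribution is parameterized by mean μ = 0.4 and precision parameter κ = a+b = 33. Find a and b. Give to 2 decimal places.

Split κ in proportion μ : (1−μ): a = 0.4·33 = 13.20, b = 33 − 13.20 = 19.80.

a = 13.20, b = 19.80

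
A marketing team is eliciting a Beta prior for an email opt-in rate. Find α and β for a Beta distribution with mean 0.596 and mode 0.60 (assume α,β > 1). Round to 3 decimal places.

α = 29.800, β = 20.200

Let s = α+β. Mean gives α = μs = 0.596s; mode gives (α−1)/(s−2) = 0.60.
Substituting: 0.596s − 1 = 0.60(s−2) = 0.60s − 1.20, so -0.004s = -0.20 and s = 50.0000.
Then α = 0.596×50.0000 = 29.800 and β = s−α = 20.200.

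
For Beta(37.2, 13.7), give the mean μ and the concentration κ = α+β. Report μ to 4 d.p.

κ = α+β = 37.2+13.7 = 50.9; μ = α/κ = 37.2/50.9 = 0.7308.

μ = 0.7308, κ = 50.9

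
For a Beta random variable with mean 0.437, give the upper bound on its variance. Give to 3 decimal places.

Var = μ(1−μ)/(α+β+1), which approaches μ(1−μ) as α+β → 0.
So the supremum is μ(1−μ) = 0.437×0.563 = 0.246.

0.246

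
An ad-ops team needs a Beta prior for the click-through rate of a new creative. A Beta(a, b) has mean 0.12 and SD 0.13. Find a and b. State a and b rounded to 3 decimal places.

a = 0.630, b = 4.619

Variance = 0.13² = 0.0169. The moment-matching identity a+b = μ(1−μ)/Var − 1 gives
a+b = 0.1056/0.0169 − 1 = 5.2485, so a = μ·5.2485 = 0.630 and b = (1−μ)·5.2485 = 4.619.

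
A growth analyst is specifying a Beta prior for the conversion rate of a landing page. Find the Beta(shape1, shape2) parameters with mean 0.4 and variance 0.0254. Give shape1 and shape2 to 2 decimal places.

shape1 = 3.38, shape2 = 5.07

Let s = shape1+shape2. The Beta variance is μ(1−μ)/(s+1).
So s+1 = μ(1−μ)/σ² = (0.4×0.6)/0.0254 = 0.24/0.0254 = 9.4488, giving s = 8.4488.
Then shape1 = μs = 0.4×8.4488 = 3.38 and shape2 = (1−μ)s = 0.6×8.4488 = 5.07.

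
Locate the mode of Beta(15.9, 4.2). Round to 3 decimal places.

0.823

The density x^(α−1)(1−x)^(β−1) is maximised at (α−1)/(α+β−2) = 14.9/18.1 = 0.823.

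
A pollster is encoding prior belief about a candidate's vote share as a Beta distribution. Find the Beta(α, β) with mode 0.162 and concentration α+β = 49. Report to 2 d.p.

α = 8.61, β = 40.39

For α,β>1 the mode is (α−1)/(α+β−2), so α = mode·(κ−2)+1 = 0.162×47+1 = 8.61.
And β = (1−mode)·(κ−2)+1 = 0.838×47+1 = 40.39.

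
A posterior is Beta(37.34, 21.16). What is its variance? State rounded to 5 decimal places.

0.00388

μ = 37.34/58.50 = 0.638291; Var = μ(1−μ)/(α+β+1) = 0.2308757/59.50 = 0.00388.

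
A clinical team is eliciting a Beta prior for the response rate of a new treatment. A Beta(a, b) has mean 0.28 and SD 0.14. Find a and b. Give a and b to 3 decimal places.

a = 2.600, b = 6.686

First σ² = 0.0196. Setting a = μn, b = (1−μ)n with n = a+b,
μ(1−μ)/(n+1) = 0.0196 ⇒ n+1 = 0.2016/0.0196 = 10.2857 ⇒ n = 9.2857.
Hence a = 0.28×9.2857 = 2.600, b = 0.72×9.2857 = 6.686.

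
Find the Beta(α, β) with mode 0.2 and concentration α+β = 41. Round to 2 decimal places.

α = 8.80, β = 32.20

For α,β>1 the mode is (α−1)/(α+β−2), so α = mode·(κ−2)+1 = 0.2×39+1 = 8.80.
And β = (1−mode)·(κ−2)+1 = 0.8×39+1 = 32.20.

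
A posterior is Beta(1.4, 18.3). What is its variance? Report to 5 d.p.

Var = αβ/[(α+β)²(α+β+1)] = (1.4×18.3)/(19.7²×20.7) = 25.62/8033.463 = 0.00319.

0.00319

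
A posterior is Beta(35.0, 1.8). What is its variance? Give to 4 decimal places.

α+β = 36.8 and αβ = 63.00, so Var = αβ/[(α+β)²(α+β+1)] = 63.00/51190.272 = 0.0012.

0.0012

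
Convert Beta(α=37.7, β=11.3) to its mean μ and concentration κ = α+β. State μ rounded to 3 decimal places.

κ = α+β = 37.7+11.3 = 49.0; μ = α/κ = 37.7/49.0 = 0.769.

μ = 0.769, κ = 49.0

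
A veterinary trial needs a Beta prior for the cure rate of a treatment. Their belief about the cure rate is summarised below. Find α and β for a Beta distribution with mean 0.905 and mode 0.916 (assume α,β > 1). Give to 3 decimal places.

α = 68.451, β = 7.185

With s = α+β: μ = α/s and mode = (α−1)/(s−2). Eliminating α = μs,
μs − 1 = m(s−2) ⇒ s(μ−m) = 1−2m ⇒ s = -0.832/-0.011 = 75.6364.
So α = μs = 68.451, β = (1−μ)s = 7.185.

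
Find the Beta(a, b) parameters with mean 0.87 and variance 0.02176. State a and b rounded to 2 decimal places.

a = 3.65, b = 0.55

Let s = a+b. The Beta variance is μ(1−μ)/(s+1).
So s+1 = μ(1−μ)/σ² = (0.87×0.13)/0.02176 = 0.1131/0.02176 = 5.1976, giving s = 4.1976.
Then a = μs = 0.87×4.1976 = 3.65 and b = (1−μ)s = 0.13×4.1976 = 0.55.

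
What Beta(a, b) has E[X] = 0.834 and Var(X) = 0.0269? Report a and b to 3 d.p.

a = 3.458, b = 0.688

Let s = a+b. The Beta variance is μ(1−μ)/(s+1).
So s+1 = μ(1−μ)/σ² = (0.834×0.166)/0.0269 = 0.138444/0.0269 = 5.1466, giving s = 4.1466.
Then a = μs = 0.834×4.1466 = 3.458 and b = (1−μ)s = 0.166×4.1466 = 0.688.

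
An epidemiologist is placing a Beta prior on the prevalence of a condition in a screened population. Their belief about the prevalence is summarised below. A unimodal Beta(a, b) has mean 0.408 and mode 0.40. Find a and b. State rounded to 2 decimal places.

a = 10.20, b = 14.80

Let s = a+b. Mean gives a = μs = 0.408s; mode gives (a−1)/(s−2) = 0.40.
Substituting: 0.408s − 1 = 0.40(s−2) = 0.40s − 0.80, so 0.008s = 0.20 and s = 25.0000.
Then a = 0.408×25.0000 = 10.20 and b = s−a = 14.80.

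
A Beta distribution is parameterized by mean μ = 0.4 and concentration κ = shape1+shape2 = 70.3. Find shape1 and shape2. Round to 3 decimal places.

shape1 = 28.120, shape2 = 42.180

Split κ in proportion μ : (1−μ): shape1 = 0.4·70.3 = 28.120, shape2 = 70.3 − 28.120 = 42.180.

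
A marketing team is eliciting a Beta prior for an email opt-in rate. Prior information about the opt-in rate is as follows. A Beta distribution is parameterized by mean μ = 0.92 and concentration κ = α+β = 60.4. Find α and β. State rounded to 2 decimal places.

α = 55.57, β = 4.83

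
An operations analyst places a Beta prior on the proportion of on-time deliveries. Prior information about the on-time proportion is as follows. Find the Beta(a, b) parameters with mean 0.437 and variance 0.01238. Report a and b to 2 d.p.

a = 8.25, b = 10.63

Write ν = a+b; then a = μν and Var = μ(1−μ)/(ν+1).
ν = μ(1−μ)/Var − 1 = 0.246031/0.01238 − 1 = 18.8733.
a = 0.437·18.8733 = 8.25, b = 0.563·18.8733 = 10.63.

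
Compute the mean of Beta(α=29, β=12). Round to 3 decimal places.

E[X] = α/(α+β) = 29/41 = 0.707.

0.707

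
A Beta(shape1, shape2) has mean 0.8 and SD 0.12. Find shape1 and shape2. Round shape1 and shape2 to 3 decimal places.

shape1 = 8.089, shape2 = 2.022

Variance = 0.12² = 0.0144. The moment-matching identity shape1+shape2 = μ(1−μ)/Var − 1 gives
shape1+shape2 = 0.16/0.0144 − 1 = 10.1111, so shape1 = μ·10.1111 = 8.089 and shape2 = (1−μ)·10.1111 = 2.022.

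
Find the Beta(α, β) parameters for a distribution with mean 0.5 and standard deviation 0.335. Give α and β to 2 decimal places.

α = 0.61, β = 0.61

First σ² = 0.112225. Setting α = μn, β = (1−μ)n with n = α+β,
μ(1−μ)/(n+1) = 0.112225 ⇒ n+1 = 0.25/0.112225 = 2.2277 ⇒ n = 1.2277.
Hence α = 0.5×1.2277 = 0.61, β = 0.5×1.2277 = 0.61.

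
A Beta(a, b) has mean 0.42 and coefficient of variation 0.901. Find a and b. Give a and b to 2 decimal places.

a = 0.29, b = 0.41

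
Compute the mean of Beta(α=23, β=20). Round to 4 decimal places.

0.5349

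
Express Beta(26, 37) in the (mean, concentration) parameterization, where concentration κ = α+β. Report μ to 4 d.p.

κ = α+β = 26+37 = 63; μ = α/κ = 26/63 = 0.4127.

μ = 0.4127, κ = 63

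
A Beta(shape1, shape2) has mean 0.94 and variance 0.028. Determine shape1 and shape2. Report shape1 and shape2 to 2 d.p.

shape1 = 0.95, shape2 = 0.06

Let s = shape1+shape2. The Beta variance is μ(1−μ)/(s+1).
So s+1 = μ(1−μ)/σ² = (0.94×0.06)/0.028 = 0.0564/0.028 = 2.0143, giving s = 1.0143.
Then shape1 = μs = 0.94×1.0143 = 0.95 and shape2 = (1−μ)s = 0.06×1.0143 = 0.06.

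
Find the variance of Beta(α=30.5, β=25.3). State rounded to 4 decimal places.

0.0044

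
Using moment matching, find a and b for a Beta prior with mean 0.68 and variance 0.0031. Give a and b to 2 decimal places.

a = 47.05, b = 22.14

Write ν = a+b; then a = μν and Var = μ(1−μ)/(ν+1).
ν = μ(1−μ)/Var − 1 = 0.2176/0.0031 − 1 = 69.1935.
a = 0.68·69.1935 = 47.05, b = 0.32·69.1935 = 22.14.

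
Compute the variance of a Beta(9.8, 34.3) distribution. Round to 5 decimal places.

0.00383

Var = αβ/[(α+β)²(α+β+1)] = (9.8×34.3)/(44.1²×45.1) = 336.14/87710.931 = 0.00383.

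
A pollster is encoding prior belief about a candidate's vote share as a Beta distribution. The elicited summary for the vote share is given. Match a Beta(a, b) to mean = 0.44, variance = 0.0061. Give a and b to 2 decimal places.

Let s = a+b. The Beta variance is μ(1−μ)/(s+1).
So s+1 = μ(1−μ)/σ² = (0.44×0.56)/0.0061 = 0.2464/0.0061 = 40.3934, giving s = 39.3934.
Then a = μs = 0.44×39.3934 = 17.33 and b = (1−μ)s = 0.56×39.3934 = 22.06.

a = 17.33, b = 22.06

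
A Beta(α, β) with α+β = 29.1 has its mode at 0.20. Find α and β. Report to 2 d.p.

For α,β>1 the mode is (α−1)/(α+β−2), so α = mode·(κ−2)+1 = 0.20×27.1+1 = 6.42.
And β = (1−mode)·(κ−2)+1 = 0.80×27.1+1 = 22.68.

α = 6.42, β = 22.68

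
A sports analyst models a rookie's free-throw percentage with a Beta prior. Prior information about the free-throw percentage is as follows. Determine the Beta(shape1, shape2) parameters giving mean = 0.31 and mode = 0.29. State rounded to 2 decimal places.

shape1 = 6.51, shape2 = 14.49

With s = shape1+shape2: μ = shape1/s and mode = (shape1−1)/(s−2). Eliminating shape1 = μs,
μs − 1 = m(s−2) ⇒ s(μ−m) = 1−2m ⇒ s = 0.42/0.02 = 21.0000.
So shape1 = μs = 6.51, shape2 = (1−μ)s = 14.49.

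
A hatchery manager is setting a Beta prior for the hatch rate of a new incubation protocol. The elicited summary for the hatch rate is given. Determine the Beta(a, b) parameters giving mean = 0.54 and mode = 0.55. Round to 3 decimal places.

a = 5.400, b = 4.600

With s = a+b: μ = a/s and mode = (a−1)/(s−2). Eliminating a = μs,
μs − 1 = m(s−2) ⇒ s(μ−m) = 1−2m ⇒ s = -0.10/-0.01 = 10.0000.
So a = μs = 5.400, b = (1−μ)s = 4.600.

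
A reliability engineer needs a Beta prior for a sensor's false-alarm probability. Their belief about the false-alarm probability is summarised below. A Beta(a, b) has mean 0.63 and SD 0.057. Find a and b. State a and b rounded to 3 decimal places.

First σ² = 0.003249. Setting a = μn, b = (1−μ)n with n = a+b,
μ(1−μ)/(n+1) = 0.003249 ⇒ n+1 = 0.2331/0.003249 = 71.7452 ⇒ n = 70.7452.
Hence a = 0.63×70.7452 = 44.569, b = 0.37×70.7452 = 26.176.

a = 44.569, b = 26.176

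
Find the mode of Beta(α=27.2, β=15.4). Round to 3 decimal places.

0.645

With α,β > 1, mode = (α−1)/(α+β−2) = 26.2/40.6 = 0.645.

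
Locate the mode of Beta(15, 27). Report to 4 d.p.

0.3500

The density x^(α−1)(1−x)^(β−1) is maximised at (α−1)/(α+β−2) = 14/40 = 0.3500.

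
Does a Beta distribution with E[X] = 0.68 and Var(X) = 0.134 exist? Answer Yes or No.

For any Beta, Var(X) < E[X]·(1−E[X]).
Here μ(1−μ) = 0.68×0.32 = 0.2176, and 0.134 < 0.2176.

Yes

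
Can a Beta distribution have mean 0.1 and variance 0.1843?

No

For any Beta, Var(X) < E[X]·(1−E[X]).
Here μ(1−μ) = 0.1×0.9 = 0.09, and 0.1843 ≥ 0.09.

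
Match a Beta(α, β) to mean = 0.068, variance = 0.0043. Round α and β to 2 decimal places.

α = 0.93, β = 12.80

By moment matching, α+β = μ(1−μ)/σ² − 1 = (0.068·0.932)/0.0043 − 1 = 14.7386 − 1 = 13.7386.
Since α/(α+β) = μ, α = 0.068·13.7386 = 0.93 and β = 0.932·13.7386 = 12.80.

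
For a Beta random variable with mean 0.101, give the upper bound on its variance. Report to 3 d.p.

0.091

For fixed mean μ the Beta variance is μ(1−μ)/(α+β+1), increasing as α+β decreases.
Its least upper bound (not attained) is μ(1−μ) = 0.101·0.899 = 0.091.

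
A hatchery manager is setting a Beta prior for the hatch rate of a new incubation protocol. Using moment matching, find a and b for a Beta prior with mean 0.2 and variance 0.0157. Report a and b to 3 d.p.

a = 1.838, b = 7.353

Let s = a+b. The Beta variance is μ(1−μ)/(s+1).
So s+1 = μ(1−μ)/σ² = (0.2×0.8)/0.0157 = 0.16/0.0157 = 10.1911, giving s = 9.1911.
Then a = μs = 0.2×9.1911 = 1.838 and b = (1−μ)s = 0.8×9.1911 = 7.353.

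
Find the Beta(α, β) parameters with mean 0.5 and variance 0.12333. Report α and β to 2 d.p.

α = 0.51, β = 0.51

Let s = α+β. The Beta variance is μ(1−μ)/(s+1).
So s+1 = μ(1−μ)/σ² = (0.5×0.5)/0.12333 = 0.25/0.12333 = 2.0271, giving s = 1.0271.
Then α = μs = 0.5×1.0271 = 0.51 and β = (1−μ)s = 0.5×1.0271 = 0.51.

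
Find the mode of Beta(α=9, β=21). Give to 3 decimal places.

With α,β > 1, mode = (α−1)/(α+β−2) = 8/28 = 0.286.

0.286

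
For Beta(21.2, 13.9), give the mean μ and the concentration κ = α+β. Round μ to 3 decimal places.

μ = 0.604, κ = 35.1

κ = α+β = 21.2+13.9 = 35.1; μ = α/κ = 21.2/35.1 = 0.604.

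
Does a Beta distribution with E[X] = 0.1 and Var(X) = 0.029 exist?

Yes

For any Beta, Var(X) < E[X]·(1−E[X]).
Here μ(1−μ) = 0.1×0.9 = 0.09, and 0.029 < 0.09.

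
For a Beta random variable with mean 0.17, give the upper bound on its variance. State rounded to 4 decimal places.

0.1411

For fixed mean μ the Beta variance is μ(1−μ)/(α+β+1), increasing as α+β decreases.
Its least upper bound (not attained) is μ(1−μ) = 0.17·0.83 = 0.1411.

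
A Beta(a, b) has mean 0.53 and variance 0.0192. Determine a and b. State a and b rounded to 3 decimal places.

a = 6.346, b = 5.628

By moment matching, a+b = μ(1−μ)/σ² − 1 = (0.53·0.47)/0.0192 − 1 = 12.9740 − 1 = 11.9740.
Since a/(a+b) = μ, a = 0.53·11.9740 = 6.346 and b = 0.47·11.9740 = 5.628.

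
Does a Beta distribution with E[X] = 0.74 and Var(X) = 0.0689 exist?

Yes

For any Beta, Var(X) < E[X]·(1−E[X]).
Here μ(1−μ) = 0.74×0.26 = 0.1924, and 0.0689 < 0.1924.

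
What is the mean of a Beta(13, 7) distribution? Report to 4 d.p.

The Beta mean is α/(α+β) = 13/(13+7) = 0.6500.

0.6500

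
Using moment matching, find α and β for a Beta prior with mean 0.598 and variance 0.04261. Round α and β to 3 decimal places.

α = 2.776, β = 1.866

Write ν = α+β; then α = μν and Var = μ(1−μ)/(ν+1).
ν = μ(1−μ)/Var − 1 = 0.240396/0.04261 − 1 = 4.6418.
α = 0.598·4.6418 = 2.776, β = 0.402·4.6418 = 1.866.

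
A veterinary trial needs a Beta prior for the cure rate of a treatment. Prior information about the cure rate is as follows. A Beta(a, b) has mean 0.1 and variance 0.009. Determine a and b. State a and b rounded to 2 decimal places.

a = 0.90, b = 8.10

Write ν = a+b; then a = μν and Var = μ(1−μ)/(ν+1).
ν = μ(1−μ)/Var − 1 = 0.09/0.009 − 1 = 9.0000.
a = 0.1·9.0000 = 0.90, b = 0.9·9.0000 = 8.10.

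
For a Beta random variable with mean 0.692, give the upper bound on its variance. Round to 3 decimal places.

Var = μ(1−μ)/(α+β+1), which approaches μ(1−μ) as α+β → 0.
So the supremum is μ(1−μ) = 0.692×0.308 = 0.213.

0.213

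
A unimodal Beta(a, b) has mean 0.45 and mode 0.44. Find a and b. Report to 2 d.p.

With s = a+b: μ = a/s and mode = (a−1)/(s−2). Eliminating a = μs,
μs − 1 = m(s−2) ⇒ s(μ−m) = 1−2m ⇒ s = 0.12/0.01 = 12.0000.
So a = μs = 5.40, b = (1−μ)s = 6.60.

a = 5.40, b = 6.60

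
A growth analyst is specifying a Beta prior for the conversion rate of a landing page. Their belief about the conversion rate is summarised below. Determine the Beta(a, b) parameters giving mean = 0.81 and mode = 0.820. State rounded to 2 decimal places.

With s = a+b: μ = a/s and mode = (a−1)/(s−2). Eliminating a = μs,
μs − 1 = m(s−2) ⇒ s(μ−m) = 1−2m ⇒ s = -0.640/-0.010 = 64.0000.
So a = μs = 51.84, b = (1−μ)s = 12.16.

a = 51.84, b = 12.16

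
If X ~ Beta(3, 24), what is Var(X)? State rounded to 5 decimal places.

μ = 3/27 = 0.111111; Var = μ(1−μ)/(α+β+1) = 0.0987654/28 = 0.00353.

0.00353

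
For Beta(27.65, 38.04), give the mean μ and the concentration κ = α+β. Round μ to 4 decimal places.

μ = 0.4209, κ = 65.69

κ = α+β = 27.65+38.04 = 65.69; μ = α/κ = 27.65/65.69 = 0.4209.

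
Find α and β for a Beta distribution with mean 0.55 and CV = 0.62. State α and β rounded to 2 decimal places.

α = 0.62, β = 0.51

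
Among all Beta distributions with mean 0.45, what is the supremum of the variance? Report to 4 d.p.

For fixed mean μ the Beta variance is μ(1−μ)/(α+β+1), increasing as α+β decreases.
Its least upper bound (not attained) is μ(1−μ) = 0.45·0.55 = 0.2475.

0.2475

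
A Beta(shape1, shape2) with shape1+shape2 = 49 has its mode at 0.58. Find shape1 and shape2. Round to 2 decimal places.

shape1 = 28.26, shape2 = 20.74

For shape1,shape2>1 the mode is (shape1−1)/(shape1+shape2−2), so shape1 = mode·(κ−2)+1 = 0.58×47+1 = 28.26.
And shape2 = (1−mode)·(κ−2)+1 = 0.42×47+1 = 20.74.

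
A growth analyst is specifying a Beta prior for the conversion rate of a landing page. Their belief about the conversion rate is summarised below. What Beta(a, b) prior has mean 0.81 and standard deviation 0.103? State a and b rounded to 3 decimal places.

σ² = 0.103² = 0.010609.
With s = a+b, Var = μ(1−μ)/(s+1), so s+1 = (0.81×0.19)/0.010609 = 14.5066 and s = 13.5066.
a = μs = 10.940, b = (1−μ)s = 2.566.

a = 10.940, b = 2.566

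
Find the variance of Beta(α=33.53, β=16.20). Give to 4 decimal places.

Var = αβ/[(α+β)²(α+β+1)] = (33.53×16.20)/(49.73²×50.73) = 543.1860/125458.988217 = 0.0043.

0.0043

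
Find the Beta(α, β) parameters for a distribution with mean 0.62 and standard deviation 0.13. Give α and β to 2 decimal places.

σ² = 0.13² = 0.0169.
With s = α+β, Var = μ(1−μ)/(s+1), so s+1 = (0.62×0.38)/0.0169 = 13.9408 and s = 12.9408.
α = μs = 8.02, β = (1−μ)s = 4.92.

α = 8.02, β = 4.92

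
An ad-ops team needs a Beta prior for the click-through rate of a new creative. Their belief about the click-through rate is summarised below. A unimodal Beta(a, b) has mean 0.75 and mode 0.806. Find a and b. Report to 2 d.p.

With s = a+b: μ = a/s and mode = (a−1)/(s−2). Eliminating a = μs,
μs − 1 = m(s−2) ⇒ s(μ−m) = 1−2m ⇒ s = -0.612/-0.056 = 10.9286.
So a = μs = 8.20, b = (1−μ)s = 2.73.

a = 8.20, b = 2.73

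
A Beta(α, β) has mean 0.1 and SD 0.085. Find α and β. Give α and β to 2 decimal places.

σ² = 0.085² = 0.007225.
With s = α+β, Var = μ(1−μ)/(s+1), so s+1 = (0.1×0.9)/0.007225 = 12.4567 and s = 11.4567.
α = μs = 1.15, β = (1−μ)s = 10.31.

α = 1.15, β = 10.31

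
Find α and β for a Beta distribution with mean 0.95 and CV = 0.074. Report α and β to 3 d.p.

α = 8.181, β = 0.431

σ = CV·μ = 0.074×0.95 = 0.07030, so σ² = 0.004942.
s+1 = μ(1−μ)/σ² = 0.0475/0.004942 = 9.6113, so s = α+β = 8.6113.
α = μs = 8.181, β = (1−μ)s = 0.431.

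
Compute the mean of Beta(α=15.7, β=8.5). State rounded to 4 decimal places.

The Beta mean is α/(α+β) = 15.7/(15.7+8.5) = 0.6488.

0.6488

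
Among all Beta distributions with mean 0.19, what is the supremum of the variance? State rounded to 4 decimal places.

Var = μ(1−μ)/(α+β+1), which approaches μ(1−μ) as α+β → 0.
So the supremum is μ(1−μ) = 0.19×0.81 = 0.1539.

0.1539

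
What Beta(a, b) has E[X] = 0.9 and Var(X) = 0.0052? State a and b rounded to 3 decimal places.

a = 14.677, b = 1.631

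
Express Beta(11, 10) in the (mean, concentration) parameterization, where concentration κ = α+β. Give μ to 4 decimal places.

κ = α+β = 11+10 = 21; μ = α/κ = 11/21 = 0.5238.

μ = 0.5238, κ = 21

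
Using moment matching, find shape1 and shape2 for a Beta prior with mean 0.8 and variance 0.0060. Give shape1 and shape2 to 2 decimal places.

shape1 = 20.53, shape2 = 5.13

Let s = shape1+shape2. The Beta variance is μ(1−μ)/(s+1).
So s+1 = μ(1−μ)/σ² = (0.8×0.2)/0.0060 = 0.16/0.0060 = 26.6667, giving s = 25.6667.
Then shape1 = μs = 0.8×25.6667 = 20.53 and shape2 = (1−μ)s = 0.2×25.6667 = 5.13.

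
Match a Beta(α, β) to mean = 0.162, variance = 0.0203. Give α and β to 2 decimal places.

α = 0.92, β = 4.77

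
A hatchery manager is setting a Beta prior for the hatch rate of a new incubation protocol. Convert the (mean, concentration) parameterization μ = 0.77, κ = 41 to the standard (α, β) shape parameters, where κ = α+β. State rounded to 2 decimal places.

Split κ in proportion μ : (1−μ): α = 0.77·41 = 31.57, β = 41 − 31.57 = 9.43.

α = 31.57, β = 9.43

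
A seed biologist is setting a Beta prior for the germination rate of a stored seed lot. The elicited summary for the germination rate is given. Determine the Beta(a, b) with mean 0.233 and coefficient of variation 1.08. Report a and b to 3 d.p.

Var = (CV·μ)² = (1.08×0.233)² = 0.063323.
a+b = μ(1−μ)/Var − 1 = 0.178711/0.063323 − 1 = 1.8222.
Thus a = 0.233·1.8222 = 0.425 and b = 0.767·1.8222 = 1.398.

a = 0.425, b = 1.398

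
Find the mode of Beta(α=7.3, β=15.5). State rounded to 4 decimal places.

With α,β > 1, mode = (α−1)/(α+β−2) = 6.3/20.8 = 0.3029.

0.3029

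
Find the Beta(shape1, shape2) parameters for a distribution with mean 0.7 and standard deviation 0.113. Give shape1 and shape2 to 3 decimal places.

σ² = 0.113² = 0.012769.
With s = shape1+shape2, Var = μ(1−μ)/(s+1), so s+1 = (0.7×0.3)/0.012769 = 16.4461 and s = 15.4461.
shape1 = μs = 10.812, shape2 = (1−μ)s = 4.634.

shape1 = 10.812, shape2 = 4.634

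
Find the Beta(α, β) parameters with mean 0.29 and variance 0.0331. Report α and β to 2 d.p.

α = 1.51, β = 3.71

By moment matching, α+β = μ(1−μ)/σ² − 1 = (0.29·0.71)/0.0331 − 1 = 6.2205 − 1 = 5.2205.
Since α/(α+β) = μ, α = 0.29·5.2205 = 1.51 and β = 0.71·5.2205 = 3.71.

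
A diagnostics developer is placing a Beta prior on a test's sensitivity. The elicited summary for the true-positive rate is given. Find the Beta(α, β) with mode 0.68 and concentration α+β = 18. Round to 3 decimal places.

For α,β>1 the mode is (α−1)/(α+β−2), so α = mode·(κ−2)+1 = 0.68×16+1 = 11.880.
And β = (1−mode)·(κ−2)+1 = 0.32×16+1 = 6.120.

α = 11.880, β = 6.120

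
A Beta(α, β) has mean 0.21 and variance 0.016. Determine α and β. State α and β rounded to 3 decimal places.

Write ν = α+β; then α = μν and Var = μ(1−μ)/(ν+1).
ν = μ(1−μ)/Var − 1 = 0.1659/0.016 − 1 = 9.3687.
α = 0.21·9.3687 = 1.967, β = 0.79·9.3687 = 7.401.

α = 1.967, β = 7.401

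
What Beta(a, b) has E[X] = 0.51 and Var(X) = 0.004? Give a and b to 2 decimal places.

a = 31.35, b = 30.12

Let s = a+b. The Beta variance is μ(1−μ)/(s+1).
So s+1 = μ(1−μ)/σ² = (0.51×0.49)/0.004 = 0.2499/0.004 = 62.4750, giving s = 61.4750.
Then a = μs = 0.51×61.4750 = 31.35 and b = (1−μ)s = 0.49×61.4750 = 30.12.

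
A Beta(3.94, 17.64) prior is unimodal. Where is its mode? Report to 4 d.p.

0.1502

The density x^(α−1)(1−x)^(β−1) is maximised at (α−1)/(α+β−2) = 2.94/19.58 = 0.1502.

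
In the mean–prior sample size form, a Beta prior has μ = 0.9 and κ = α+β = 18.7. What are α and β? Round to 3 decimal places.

α = 16.830, β = 1.870

α = μκ = 0.9×18.7 = 16.830 and β = (1−μ)κ = 0.1×18.7 = 1.870.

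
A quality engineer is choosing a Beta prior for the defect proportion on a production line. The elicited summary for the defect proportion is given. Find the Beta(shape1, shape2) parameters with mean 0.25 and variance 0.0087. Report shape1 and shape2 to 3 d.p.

shape1 = 5.138, shape2 = 15.414

Write ν = shape1+shape2; then shape1 = μν and Var = μ(1−μ)/(ν+1).
ν = μ(1−μ)/Var − 1 = 0.1875/0.0087 − 1 = 20.5517.
shape1 = 0.25·20.5517 = 5.138, shape2 = 0.75·20.5517 = 15.414.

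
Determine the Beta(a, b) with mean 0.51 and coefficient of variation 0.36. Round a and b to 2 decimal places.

σ = CV·μ = 0.36×0.51 = 0.18360, so σ² = 0.033709.
s+1 = μ(1−μ)/σ² = 0.2499/0.033709 = 7.4135, so s = a+b = 6.4135.
a = μs = 3.27, b = (1−μ)s = 3.14.

a = 3.27, b = 3.14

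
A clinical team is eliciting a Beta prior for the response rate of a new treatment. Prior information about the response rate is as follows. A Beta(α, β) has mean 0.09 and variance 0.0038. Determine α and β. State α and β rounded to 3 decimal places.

Write ν = α+β; then α = μν and Var = μ(1−μ)/(ν+1).
ν = μ(1−μ)/Var − 1 = 0.0819/0.0038 − 1 = 20.5526.
α = 0.09·20.5526 = 1.850, β = 0.91·20.5526 = 18.703.

α = 1.850, β = 18.703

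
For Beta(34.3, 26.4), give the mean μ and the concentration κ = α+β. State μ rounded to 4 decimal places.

κ = α+β = 34.3+26.4 = 60.7; μ = α/κ = 34.3/60.7 = 0.5651.

μ = 0.5651, κ = 60.7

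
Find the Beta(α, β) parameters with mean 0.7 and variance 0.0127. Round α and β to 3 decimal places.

Let s = α+β. The Beta variance is μ(1−μ)/(s+1).
So s+1 = μ(1−μ)/σ² = (0.7×0.3)/0.0127 = 0.21/0.0127 = 16.5354, giving s = 15.5354.
Then α = μs = 0.7×15.5354 = 10.875 and β = (1−μ)s = 0.3×15.5354 = 4.661.

α = 10.875, β = 4.661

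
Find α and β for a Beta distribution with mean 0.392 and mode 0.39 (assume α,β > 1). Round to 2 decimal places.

With s = α+β: μ = α/s and mode = (α−1)/(s−2). Eliminating α = μs,
μs − 1 = m(s−2) ⇒ s(μ−m) = 1−2m ⇒ s = 0.22/0.002 = 110.0000.
So α = μs = 43.12, β = (1−μ)s = 66.88.

α = 43.12, β = 66.88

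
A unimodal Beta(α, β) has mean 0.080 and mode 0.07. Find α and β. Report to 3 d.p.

With s = α+β: μ = α/s and mode = (α−1)/(s−2). Eliminating α = μs,
μs − 1 = m(s−2) ⇒ s(μ−m) = 1−2m ⇒ s = 0.86/0.010 = 86.0000.
So α = μs = 6.880, β = (1−μ)s = 79.120.

α = 6.880, β = 79.120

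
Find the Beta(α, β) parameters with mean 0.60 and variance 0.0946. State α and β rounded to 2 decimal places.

By moment matching, α+β = μ(1−μ)/σ² − 1 = (0.60·0.40)/0.0946 − 1 = 2.5370 − 1 = 1.5370.
Since α/(α+β) = μ, α = 0.60·1.5370 = 0.92 and β = 0.40·1.5370 = 0.61.

α = 0.92, β = 0.61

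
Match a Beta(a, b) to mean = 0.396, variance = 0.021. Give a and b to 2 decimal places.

a = 4.11, b = 6.28

By moment matching, a+b = μ(1−μ)/σ² − 1 = (0.396·0.604)/0.021 − 1 = 11.3897 − 1 = 10.3897.
Since a/(a+b) = μ, a = 0.396·10.3897 = 4.11 and b = 0.604·10.3897 = 6.28.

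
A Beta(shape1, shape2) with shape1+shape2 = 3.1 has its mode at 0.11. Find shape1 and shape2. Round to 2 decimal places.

Since the density peak of Beta(shape1,shape2) is at (shape1−1)/(shape1+shape2−2),
shape1 = 1 + 0.11(3.1−2) = 1.12 and shape2 = 3.1 − 1.12 = 1.98.

shape1 = 1.12, shape2 = 1.98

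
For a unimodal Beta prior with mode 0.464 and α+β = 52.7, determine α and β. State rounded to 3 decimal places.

For α,β>1 the mode is (α−1)/(α+β−2), so α = mode·(κ−2)+1 = 0.464×50.7+1 = 24.525.
And β = (1−mode)·(κ−2)+1 = 0.536×50.7+1 = 28.175.

α = 24.525, β = 28.175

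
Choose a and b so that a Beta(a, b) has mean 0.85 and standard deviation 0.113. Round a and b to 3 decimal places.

a = 7.637, b = 1.348

First σ² = 0.012769. Setting a = μn, b = (1−μ)n with n = a+b,
μ(1−μ)/(n+1) = 0.012769 ⇒ n+1 = 0.1275/0.012769 = 9.9851 ⇒ n = 8.9851.
Hence a = 0.85×8.9851 = 7.637, b = 0.15×8.9851 = 1.348.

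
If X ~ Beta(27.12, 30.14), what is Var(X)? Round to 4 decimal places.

α+β = 57.26 and αβ = 817.3968, so Var = αβ/[(α+β)²(α+β+1)] = 817.3968/191017.504776 = 0.0043.

0.0043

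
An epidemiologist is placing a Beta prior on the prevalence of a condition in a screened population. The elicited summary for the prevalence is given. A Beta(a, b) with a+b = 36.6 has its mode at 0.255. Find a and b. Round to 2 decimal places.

a = 9.82, b = 26.78

For a,b>1 the mode is (a−1)/(a+b−2), so a = mode·(κ−2)+1 = 0.255×34.6+1 = 9.82.
And b = (1−mode)·(κ−2)+1 = 0.745×34.6+1 = 26.78.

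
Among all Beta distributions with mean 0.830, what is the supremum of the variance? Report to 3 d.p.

Var = μ(1−μ)/(α+β+1), which approaches μ(1−μ) as α+β → 0.
So the supremum is μ(1−μ) = 0.830×0.170 = 0.141.

0.141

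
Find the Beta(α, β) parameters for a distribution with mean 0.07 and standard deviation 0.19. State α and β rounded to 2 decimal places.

α = 0.06, β = 0.75

Variance = 0.19² = 0.0361. The moment-matching identity α+β = μ(1−μ)/Var − 1 gives
α+β = 0.0651/0.0361 − 1 = 0.8033, so α = μ·0.8033 = 0.06 and β = (1−μ)·0.8033 = 0.75.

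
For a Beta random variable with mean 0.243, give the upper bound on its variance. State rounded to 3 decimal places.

Var = μ(1−μ)/(α+β+1), which approaches μ(1−μ) as α+β → 0.
So the supremum is μ(1−μ) = 0.243×0.757 = 0.184.

0.184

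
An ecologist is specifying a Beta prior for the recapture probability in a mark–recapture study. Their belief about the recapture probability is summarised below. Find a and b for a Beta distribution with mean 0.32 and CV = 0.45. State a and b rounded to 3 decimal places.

a = 3.038, b = 6.456

Var = (CV·μ)² = (0.45×0.32)² = 0.020736.
a+b = μ(1−μ)/Var − 1 = 0.2176/0.020736 − 1 = 9.4938.
Thus a = 0.32·9.4938 = 3.038 and b = 0.68·9.4938 = 6.456.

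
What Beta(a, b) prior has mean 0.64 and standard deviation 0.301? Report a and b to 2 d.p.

a = 0.99, b = 0.56

First σ² = 0.090601. Setting a = μn, b = (1−μ)n with n = a+b,
μ(1−μ)/(n+1) = 0.090601 ⇒ n+1 = 0.2304/0.090601 = 2.5430 ⇒ n = 1.5430.
Hence a = 0.64×1.5430 = 0.99, b = 0.36×1.5430 = 0.56.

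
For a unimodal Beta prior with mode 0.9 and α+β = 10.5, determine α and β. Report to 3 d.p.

Since the density peak of Beta(α,β) is at (α−1)/(α+β−2),
α = 1 + 0.9(10.5−2) = 8.650 and β = 10.5 − 8.650 = 1.850.

α = 8.650, β = 1.850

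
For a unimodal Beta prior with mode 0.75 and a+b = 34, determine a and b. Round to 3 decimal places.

a = 25.000, b = 9.000

Mode = (a−1)/(κ−2) with κ = a+b, so a−1 = 0.75·32 = 24.000.
a = 25.000; b = κ − a = 9.000.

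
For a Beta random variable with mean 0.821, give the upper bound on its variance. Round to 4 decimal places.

Var = μ(1−μ)/(α+β+1), which approaches μ(1−μ) as α+β → 0.
So the supremum is μ(1−μ) = 0.821×0.179 = 0.1470.

0.1470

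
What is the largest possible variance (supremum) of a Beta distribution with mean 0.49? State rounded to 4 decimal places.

For fixed mean μ the Beta variance is μ(1−μ)/(α+β+1), increasing as α+β decreases.
Its least upper bound (not attained) is μ(1−μ) = 0.49·0.51 = 0.2499.

0.2499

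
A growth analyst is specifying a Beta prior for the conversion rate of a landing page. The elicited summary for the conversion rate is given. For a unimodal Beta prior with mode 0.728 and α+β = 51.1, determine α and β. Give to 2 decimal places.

For α,β>1 the mode is (α−1)/(α+β−2), so α = mode·(κ−2)+1 = 0.728×49.1+1 = 36.74.
And β = (1−mode)·(κ−2)+1 = 0.272×49.1+1 = 14.36.

α = 36.74, β = 14.36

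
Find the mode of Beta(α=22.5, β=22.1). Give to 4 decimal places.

The density x^(α−1)(1−x)^(β−1) is maximised at (α−1)/(α+β−2) = 21.5/42.6 = 0.5047.

0.5047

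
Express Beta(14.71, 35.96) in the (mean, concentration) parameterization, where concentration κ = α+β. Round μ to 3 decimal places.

μ = 0.290, κ = 50.67

κ = α+β = 14.71+35.96 = 50.67; μ = α/κ = 14.71/50.67 = 0.290.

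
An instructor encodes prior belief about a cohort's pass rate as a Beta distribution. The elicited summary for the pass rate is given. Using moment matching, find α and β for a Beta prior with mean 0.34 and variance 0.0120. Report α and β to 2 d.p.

By moment matching, α+β = μ(1−μ)/σ² − 1 = (0.34·0.66)/0.0120 − 1 = 18.7000 − 1 = 17.7000.
Since α/(α+β) = μ, α = 0.34·17.7000 = 6.02 and β = 0.66·17.7000 = 11.68.

α = 6.02, β = 11.68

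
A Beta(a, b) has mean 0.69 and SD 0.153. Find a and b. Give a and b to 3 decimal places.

a = 5.615, b = 2.523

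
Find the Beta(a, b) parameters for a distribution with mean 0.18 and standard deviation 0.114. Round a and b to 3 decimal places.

a = 1.864, b = 8.493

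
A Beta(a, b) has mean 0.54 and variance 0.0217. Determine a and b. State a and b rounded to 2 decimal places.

a = 5.64, b = 4.81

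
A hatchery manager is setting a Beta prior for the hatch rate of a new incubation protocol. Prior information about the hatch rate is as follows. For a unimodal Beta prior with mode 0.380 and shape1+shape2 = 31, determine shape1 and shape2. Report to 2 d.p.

Since the density peak of Beta(shape1,shape2) is at (shape1−1)/(shape1+shape2−2),
shape1 = 1 + 0.380(31−2) = 12.02 and shape2 = 31 − 12.02 = 18.98.

shape1 = 12.02, shape2 = 18.98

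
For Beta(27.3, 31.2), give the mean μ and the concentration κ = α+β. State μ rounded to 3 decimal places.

κ = α+β = 27.3+31.2 = 58.5; μ = α/κ = 27.3/58.5 = 0.467.

μ = 0.467, κ = 58.5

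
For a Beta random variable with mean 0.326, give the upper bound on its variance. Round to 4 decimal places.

For fixed mean μ the Beta variance is μ(1−μ)/(α+β+1), increasing as α+β decreases.
Its least upper bound (not attained) is μ(1−μ) = 0.326·0.674 = 0.2197.

0.2197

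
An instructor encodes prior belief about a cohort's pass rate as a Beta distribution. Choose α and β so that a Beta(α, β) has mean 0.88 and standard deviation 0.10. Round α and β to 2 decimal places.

α = 8.41, β = 1.15

σ² = 0.10² = 0.0100.
With s = α+β, Var = μ(1−μ)/(s+1), so s+1 = (0.88×0.12)/0.0100 = 10.5600 and s = 9.5600.
α = μs = 8.41, β = (1−μ)s = 1.15.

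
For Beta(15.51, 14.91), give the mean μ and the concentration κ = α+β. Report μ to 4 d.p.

μ = 0.5099, κ = 30.42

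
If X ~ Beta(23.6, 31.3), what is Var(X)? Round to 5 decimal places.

0.00438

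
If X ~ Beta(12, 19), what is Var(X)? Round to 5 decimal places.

0.00741

Var = αβ/[(α+β)²(α+β+1)] = (12×19)/(31²×32) = 228/30752 = 0.00741.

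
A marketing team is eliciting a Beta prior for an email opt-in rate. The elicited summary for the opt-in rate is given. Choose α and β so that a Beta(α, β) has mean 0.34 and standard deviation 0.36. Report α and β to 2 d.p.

α = 0.25, β = 0.48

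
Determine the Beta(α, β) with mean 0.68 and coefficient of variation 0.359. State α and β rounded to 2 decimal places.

σ = CV·μ = 0.359×0.68 = 0.24412, so σ² = 0.059595.
s+1 = μ(1−μ)/σ² = 0.2176/0.059595 = 3.6513, so s = α+β = 2.6513.
α = μs = 1.80, β = (1−μ)s = 0.85.

α = 1.80, β = 0.85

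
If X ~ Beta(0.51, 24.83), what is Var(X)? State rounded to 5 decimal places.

μ = 0.51/25.34 = 0.020126; Var = μ(1−μ)/(α+β+1) = 0.0197212/26.34 = 0.00075.

0.00075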